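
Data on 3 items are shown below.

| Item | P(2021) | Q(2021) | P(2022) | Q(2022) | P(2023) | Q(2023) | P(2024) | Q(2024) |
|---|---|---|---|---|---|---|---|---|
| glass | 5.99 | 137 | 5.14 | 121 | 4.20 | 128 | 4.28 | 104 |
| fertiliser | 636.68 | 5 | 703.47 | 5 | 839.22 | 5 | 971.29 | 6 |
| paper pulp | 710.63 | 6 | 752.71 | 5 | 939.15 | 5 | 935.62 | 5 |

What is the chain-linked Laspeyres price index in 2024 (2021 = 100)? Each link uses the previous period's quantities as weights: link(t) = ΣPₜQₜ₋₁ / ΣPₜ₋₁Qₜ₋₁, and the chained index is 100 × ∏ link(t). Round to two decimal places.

134.41

Link 2021→2022:
ΣP(2022)Q(2021) = 5.14×137 + 703.47×5 + 752.71×6 = 704.18 + 3517.35 + 4516.26 = 8737.79
ΣP(2021)Q(2021) = 5.99×137 + 636.68×5 + 710.63×6 = 820.63 + 3183.4 + 4263.78 = 8267.81
link = 8737.79/8267.81 = 1.056845
Link 2022→2023:
ΣP(2023)Q(2022) = 4.20×121 + 839.22×5 + 939.15×5 = 508.2 + 4196.1 + 4695.75 = 9400.05
ΣP(2022)Q(2022) = 5.14×121 + 703.47×5 + 752.71×5 = 621.94 + 3517.35 + 3763.55 = 7902.84
link = 9400.05/7902.84 = 1.189452
Link 2023→2024:
ΣP(2024)Q(2023) = 4.28×128 + 971.29×5 + 935.62×5 = 547.84 + 4856.45 + 4678.1 = 10082.39
ΣP(2023)Q(2023) = 4.20×128 + 839.22×5 + 939.15×5 = 537.6 + 4196.1 + 4695.75 = 9429.45
link = 10082.39/9429.45 = 1.069245
Chained index = 100 × 1.056845 × 1.189452 × 1.069245 = 134.4111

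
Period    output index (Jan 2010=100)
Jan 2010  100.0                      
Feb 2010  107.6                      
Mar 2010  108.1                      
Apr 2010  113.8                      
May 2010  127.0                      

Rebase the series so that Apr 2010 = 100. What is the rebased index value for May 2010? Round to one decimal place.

111.6

Rebased(May 2010) = 127.0 / 113.8 × 100 = 111.5993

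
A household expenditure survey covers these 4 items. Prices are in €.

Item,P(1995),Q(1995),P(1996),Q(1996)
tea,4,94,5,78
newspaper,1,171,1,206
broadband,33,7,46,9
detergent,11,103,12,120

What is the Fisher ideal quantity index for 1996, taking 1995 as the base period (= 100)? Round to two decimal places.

111.57

Laspeyres component (base-period weights):
ΣP(1995)Q(1996) = 4×78 + 1×206 + 33×9 + 11×120 = 312 + 206 + 297 + 1320 = 2135
ΣP(1995)Q(1995) = 4×94 + 1×171 + 33×7 + 11×103 = 376 + 171 + 231 + 1133 = 1911
L = 2135 / 1911 × 100 = 111.7216
Paasche component (current-period weights):
ΣP(1996)Q(1996) = 5×78 + 1×206 + 46×9 + 12×120 = 390 + 206 + 414 + 1440 = 2450
ΣP(1996)Q(1995) = 5×94 + 1×171 + 46×7 + 12×103 = 470 + 171 + 322 + 1236 = 2199
P = 2450 / 2199 × 100 = 111.4143
Fisher = √(L × P) = √(111.7216 × 111.4143) = 111.5678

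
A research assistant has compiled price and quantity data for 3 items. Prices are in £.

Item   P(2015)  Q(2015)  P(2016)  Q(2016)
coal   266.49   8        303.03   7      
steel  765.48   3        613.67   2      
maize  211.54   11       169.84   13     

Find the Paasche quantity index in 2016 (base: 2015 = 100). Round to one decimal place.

90.6

Paasche quantity index uses current-period prices as weights.
ΣP(2016)·Q(2016) = 303.03×7 + 613.67×2 + 169.84×13 = 2121.21 + 1227.34 + 2207.92 = 5556.47
ΣP(2016)·Q(2015) = 303.03×8 + 613.67×3 + 169.84×11 = 2424.24 + 1841.01 + 1868.24 = 6133.49
Index = 5556.47 / 6133.49 × 100 = 90.5923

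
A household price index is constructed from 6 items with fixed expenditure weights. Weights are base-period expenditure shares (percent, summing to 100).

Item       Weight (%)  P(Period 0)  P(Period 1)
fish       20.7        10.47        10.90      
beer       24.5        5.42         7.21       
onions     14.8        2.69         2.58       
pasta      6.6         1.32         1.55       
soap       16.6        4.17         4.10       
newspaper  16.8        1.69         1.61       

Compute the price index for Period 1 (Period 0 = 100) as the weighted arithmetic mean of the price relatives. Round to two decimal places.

108.41

fish: 20.7 × (10.90/10.47) = 20.7 × 1.041070 = 21.5501
beer: 24.5 × (7.21/5.42) = 24.5 × 1.330258 = 32.5913
onions: 14.8 × (2.58/2.69) = 14.8 × 0.959108 = 14.1948
pasta: 6.6 × (1.55/1.32) = 6.6 × 1.174242 = 7.7500
soap: 16.6 × (4.10/4.17) = 16.6 × 0.983213 = 16.3213
newspaper: 16.8 × (1.61/1.69) = 16.8 × 0.952663 = 16.0047
Index = Σ wᵢ·(p₁ᵢ/p₀ᵢ) = 21.5501 + 32.5913 + 14.1948 + 7.7500 + 16.3213 + 16.0047 = 108.4123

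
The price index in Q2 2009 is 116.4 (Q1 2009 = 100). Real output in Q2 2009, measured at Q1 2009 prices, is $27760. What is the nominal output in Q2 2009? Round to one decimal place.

Nominal = Real × (Index/100) = 27760 × (116.4/100)
        = 27760 × 1.164 = 32312.6400

32312.6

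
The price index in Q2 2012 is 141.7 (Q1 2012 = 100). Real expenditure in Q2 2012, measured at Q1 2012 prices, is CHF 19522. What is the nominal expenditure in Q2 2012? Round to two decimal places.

Nominal = Real × (Index/100) = 19522 × (141.7/100)
        = 19522 × 1.417 = 27662.6740

27662.67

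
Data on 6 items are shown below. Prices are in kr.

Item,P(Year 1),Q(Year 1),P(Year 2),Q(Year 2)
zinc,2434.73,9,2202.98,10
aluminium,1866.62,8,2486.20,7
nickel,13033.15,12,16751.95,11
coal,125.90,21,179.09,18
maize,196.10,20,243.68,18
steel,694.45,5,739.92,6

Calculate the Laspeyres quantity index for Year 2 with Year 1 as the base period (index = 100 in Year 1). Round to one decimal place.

Laspeyres quantity index uses base-period prices as weights.
ΣP(Year 1)·Q(Year 2) = 2434.73×10 + 1866.62×7 + 13033.15×11 + 125.90×18 + 196.10×18 + 694.45×6 = 24347.3 + 13066.34 + 143364.65 + 2266.2 + 3529.8 + 4166.7 = 190740.99
ΣP(Year 1)·Q(Year 1) = 2434.73×9 + 1866.62×8 + 13033.15×12 + 125.90×21 + 196.10×20 + 694.45×5 = 21912.57 + 14932.96 + 156397.8 + 2643.9 + 3922 + 3472.25 = 203281.48
Index = 190740.99 / 203281.48 × 100 = 93.8310

93.8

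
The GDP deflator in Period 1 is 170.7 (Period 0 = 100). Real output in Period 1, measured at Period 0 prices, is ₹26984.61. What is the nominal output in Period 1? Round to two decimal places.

Nominal = Real × (Index/100) = 26984.61 × (170.7/100)
        = 26984.61 × 1.707 = 46062.7293

46062.73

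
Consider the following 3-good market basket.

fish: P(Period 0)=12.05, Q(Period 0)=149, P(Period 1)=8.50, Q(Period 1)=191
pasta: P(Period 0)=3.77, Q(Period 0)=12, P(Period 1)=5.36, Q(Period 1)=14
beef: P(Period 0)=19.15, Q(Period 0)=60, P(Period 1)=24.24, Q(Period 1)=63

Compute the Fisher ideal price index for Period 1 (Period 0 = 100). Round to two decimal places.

Laspeyres component (base-period weights):
ΣP(Period 1)Q(Period 0) = 8.50×149 + 5.36×12 + 24.24×60 = 1266.5 + 64.32 + 1454.4 = 2785.22
ΣP(Period 0)Q(Period 0) = 12.05×149 + 3.77×12 + 19.15×60 = 1795.45 + 45.24 + 1149 = 2989.69
L = 2785.22 / 2989.69 × 100 = 93.1608
Paasche component (current-period weights):
ΣP(Period 1)Q(Period 1) = 8.50×191 + 5.36×14 + 24.24×63 = 1623.5 + 75.04 + 1527.12 = 3225.66
ΣP(Period 0)Q(Period 1) = 12.05×191 + 3.77×14 + 19.15×63 = 2301.55 + 52.78 + 1206.45 = 3560.78
P = 3225.66 / 3560.78 × 100 = 90.5886
Fisher = √(L × P) = √(93.1608 × 90.5886) = 91.8657

91.87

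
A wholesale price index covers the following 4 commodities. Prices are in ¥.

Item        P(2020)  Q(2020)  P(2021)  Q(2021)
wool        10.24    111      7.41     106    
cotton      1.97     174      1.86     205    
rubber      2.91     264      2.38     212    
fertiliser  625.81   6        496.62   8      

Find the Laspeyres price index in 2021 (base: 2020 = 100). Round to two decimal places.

Laspeyres price index uses base-period quantities as weights.
ΣP(2021)·Q(2020) = 7.41×111 + 1.86×174 + 2.38×264 + 496.62×6 = 822.51 + 323.64 + 628.32 + 2979.72 = 4754.19
ΣP(2020)·Q(2020) = 10.24×111 + 1.97×174 + 2.91×264 + 625.81×6 = 1136.64 + 342.78 + 768.24 + 3754.86 = 6002.52
Index = 4754.19 / 6002.52 × 100 = 79.2032

79.20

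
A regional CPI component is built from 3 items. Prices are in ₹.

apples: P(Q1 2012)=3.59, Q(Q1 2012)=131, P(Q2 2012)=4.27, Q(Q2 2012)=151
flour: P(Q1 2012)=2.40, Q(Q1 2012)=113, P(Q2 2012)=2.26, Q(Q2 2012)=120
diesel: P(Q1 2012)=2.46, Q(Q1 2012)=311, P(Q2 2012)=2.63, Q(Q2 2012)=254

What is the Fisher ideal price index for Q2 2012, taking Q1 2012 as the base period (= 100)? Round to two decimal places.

Laspeyres component (base-period weights):
ΣP(Q2 2012)Q(Q1 2012) = 4.27×131 + 2.26×113 + 2.63×311 = 559.37 + 255.38 + 817.93 = 1632.68
ΣP(Q1 2012)Q(Q1 2012) = 3.59×131 + 2.40×113 + 2.46×311 = 470.29 + 271.2 + 765.06 = 1506.55
L = 1632.68 / 1506.55 × 100 = 108.3721
Paasche component (current-period weights):
ΣP(Q2 2012)Q(Q2 2012) = 4.27×151 + 2.26×120 + 2.63×254 = 644.77 + 271.2 + 668.02 = 1583.99
ΣP(Q1 2012)Q(Q2 2012) = 3.59×151 + 2.40×120 + 2.46×254 = 542.09 + 288 + 624.84 = 1454.93
P = 1583.99 / 1454.93 × 100 = 108.8705
Fisher = √(L × P) = √(108.3721 × 108.8705) = 108.6210

108.62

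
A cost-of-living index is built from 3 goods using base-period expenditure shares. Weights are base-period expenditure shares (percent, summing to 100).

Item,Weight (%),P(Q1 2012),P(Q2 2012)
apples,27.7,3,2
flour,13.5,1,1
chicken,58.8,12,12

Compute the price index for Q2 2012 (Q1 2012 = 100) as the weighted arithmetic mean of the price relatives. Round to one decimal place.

apples: 27.7 × (2/3) = 27.7 × 0.666667 = 18.4667
flour: 13.5 × (1/1) = 13.5 × 1.000000 = 13.5000
chicken: 58.8 × (12/12) = 58.8 × 1.000000 = 58.8000
Index = Σ wᵢ·(p₁ᵢ/p₀ᵢ) = 18.4667 + 13.5000 + 58.8000 = 90.7667

90.8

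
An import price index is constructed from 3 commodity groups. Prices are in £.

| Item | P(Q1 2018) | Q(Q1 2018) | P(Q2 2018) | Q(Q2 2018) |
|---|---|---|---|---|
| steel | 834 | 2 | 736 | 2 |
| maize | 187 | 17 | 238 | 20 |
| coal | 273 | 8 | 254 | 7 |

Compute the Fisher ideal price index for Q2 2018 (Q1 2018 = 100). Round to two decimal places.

108.41

Laspeyres component (base-period weights):
ΣP(Q2 2018)Q(Q1 2018) = 736×2 + 238×17 + 254×8 = 1472 + 4046 + 2032 = 7550
ΣP(Q1 2018)Q(Q1 2018) = 834×2 + 187×17 + 273×8 = 1668 + 3179 + 2184 = 7031
L = 7550 / 7031 × 100 = 107.3816
Paasche component (current-period weights):
ΣP(Q2 2018)Q(Q2 2018) = 736×2 + 238×20 + 254×7 = 1472 + 4760 + 1778 = 8010
ΣP(Q1 2018)Q(Q2 2018) = 834×2 + 187×20 + 273×7 = 1668 + 3740 + 1911 = 7319
P = 8010 / 7319 × 100 = 109.4412
Fisher = √(L × P) = √(107.3816 × 109.4412) = 108.4065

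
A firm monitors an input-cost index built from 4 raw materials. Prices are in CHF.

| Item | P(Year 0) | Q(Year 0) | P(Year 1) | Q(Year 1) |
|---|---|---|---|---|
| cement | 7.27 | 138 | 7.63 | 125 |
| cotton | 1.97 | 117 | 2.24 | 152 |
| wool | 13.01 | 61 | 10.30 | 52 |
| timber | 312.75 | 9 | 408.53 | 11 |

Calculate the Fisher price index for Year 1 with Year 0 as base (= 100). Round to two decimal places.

117.40

Laspeyres component (base-period weights):
ΣP(Year 1)Q(Year 0) = 7.63×138 + 2.24×117 + 10.30×61 + 408.53×9 = 1052.94 + 262.08 + 628.3 + 3676.77 = 5620.09
ΣP(Year 0)Q(Year 0) = 7.27×138 + 1.97×117 + 13.01×61 + 312.75×9 = 1003.26 + 230.49 + 793.61 + 2814.75 = 4842.11
L = 5620.09 / 4842.11 × 100 = 116.0670
Paasche component (current-period weights):
ΣP(Year 1)Q(Year 1) = 7.63×125 + 2.24×152 + 10.30×52 + 408.53×11 = 953.75 + 340.48 + 535.6 + 4493.83 = 6323.66
ΣP(Year 0)Q(Year 1) = 7.27×125 + 1.97×152 + 13.01×52 + 312.75×11 = 908.75 + 299.44 + 676.52 + 3440.25 = 5324.96
P = 6323.66 / 5324.96 × 100 = 118.7551
Fisher = √(L × P) = √(116.0670 × 118.7551) = 117.4033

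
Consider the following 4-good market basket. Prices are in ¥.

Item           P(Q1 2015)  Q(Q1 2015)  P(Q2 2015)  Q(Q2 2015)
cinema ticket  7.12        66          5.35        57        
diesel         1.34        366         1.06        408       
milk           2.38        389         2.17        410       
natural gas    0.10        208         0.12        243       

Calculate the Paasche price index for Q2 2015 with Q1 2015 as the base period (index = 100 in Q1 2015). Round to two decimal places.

84.82

Paasche price index uses current-period quantities as weights.
ΣP(Q2 2015)·Q(Q2 2015) = 5.35×57 + 1.06×408 + 2.17×410 + 0.12×243 = 304.95 + 432.48 + 889.7 + 29.16 = 1656.29
ΣP(Q1 2015)·Q(Q2 2015) = 7.12×57 + 1.34×408 + 2.38×410 + 0.10×243 = 405.84 + 546.72 + 975.8 + 24.3 = 1952.66
Index = 1656.29 / 1952.66 × 100 = 84.8222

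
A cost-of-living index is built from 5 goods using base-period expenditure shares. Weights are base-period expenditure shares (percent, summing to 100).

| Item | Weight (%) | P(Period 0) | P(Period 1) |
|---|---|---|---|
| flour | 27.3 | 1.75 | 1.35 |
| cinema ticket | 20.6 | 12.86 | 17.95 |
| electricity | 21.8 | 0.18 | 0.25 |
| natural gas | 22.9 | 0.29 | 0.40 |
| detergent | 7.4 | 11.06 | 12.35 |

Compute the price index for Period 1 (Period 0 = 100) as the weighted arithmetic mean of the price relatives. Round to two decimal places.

flour: 27.3 × (1.35/1.75) = 27.3 × 0.771429 = 21.0600
cinema ticket: 20.6 × (17.95/12.86) = 20.6 × 1.395801 = 28.7535
electricity: 21.8 × (0.25/0.18) = 21.8 × 1.388889 = 30.2778
natural gas: 22.9 × (0.40/0.29) = 22.9 × 1.379310 = 31.5862
detergent: 7.4 × (12.35/11.06) = 7.4 × 1.116637 = 8.2631
Index = Σ wᵢ·(p₁ᵢ/p₀ᵢ) = 21.0600 + 28.7535 + 30.2778 + 31.5862 + 8.2631 = 119.9406

119.94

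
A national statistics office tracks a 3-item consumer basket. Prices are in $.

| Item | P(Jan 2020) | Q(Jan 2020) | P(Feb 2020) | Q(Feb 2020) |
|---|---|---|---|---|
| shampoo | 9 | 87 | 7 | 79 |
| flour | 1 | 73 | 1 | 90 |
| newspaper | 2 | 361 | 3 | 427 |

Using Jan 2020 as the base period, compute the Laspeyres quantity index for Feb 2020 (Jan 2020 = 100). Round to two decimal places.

Laspeyres quantity index uses base-period prices as weights.
ΣP(Jan 2020)·Q(Feb 2020) = 9×79 + 1×90 + 2×427 = 711 + 90 + 854 = 1655
ΣP(Jan 2020)·Q(Jan 2020) = 9×87 + 1×73 + 2×361 = 783 + 73 + 722 = 1578
Index = 1655 / 1578 × 100 = 104.8796

104.88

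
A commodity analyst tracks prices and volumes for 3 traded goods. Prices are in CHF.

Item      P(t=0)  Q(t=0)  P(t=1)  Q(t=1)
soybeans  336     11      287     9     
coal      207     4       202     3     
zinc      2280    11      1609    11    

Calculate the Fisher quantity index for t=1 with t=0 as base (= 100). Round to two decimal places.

Laspeyres component (base-period weights):
ΣP(t=0)Q(t=1) = 336×9 + 207×3 + 2280×11 = 3024 + 621 + 25080 = 28725
ΣP(t=0)Q(t=0) = 336×11 + 207×4 + 2280×11 = 3696 + 828 + 25080 = 29604
L = 28725 / 29604 × 100 = 97.0308
Paasche component (current-period weights):
ΣP(t=1)Q(t=1) = 287×9 + 202×3 + 1609×11 = 2583 + 606 + 17699 = 20888
ΣP(t=1)Q(t=0) = 287×11 + 202×4 + 1609×11 = 3157 + 808 + 17699 = 21664
P = 20888 / 21664 × 100 = 96.4180
Fisher = √(L × P) = √(97.0308 × 96.4180) = 96.7239

96.72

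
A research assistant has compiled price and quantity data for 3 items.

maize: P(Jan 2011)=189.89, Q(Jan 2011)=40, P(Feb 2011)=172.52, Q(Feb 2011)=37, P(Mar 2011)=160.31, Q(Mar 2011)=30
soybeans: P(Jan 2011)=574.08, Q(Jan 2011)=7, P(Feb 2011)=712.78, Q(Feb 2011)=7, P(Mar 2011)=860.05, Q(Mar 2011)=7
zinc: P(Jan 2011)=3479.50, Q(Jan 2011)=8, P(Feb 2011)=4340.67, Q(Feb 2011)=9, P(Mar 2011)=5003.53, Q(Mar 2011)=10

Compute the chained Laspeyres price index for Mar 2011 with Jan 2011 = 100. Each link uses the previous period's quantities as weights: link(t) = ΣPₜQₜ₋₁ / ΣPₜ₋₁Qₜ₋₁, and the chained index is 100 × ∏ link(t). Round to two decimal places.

133.50

Link Jan 2011→Feb 2011:
ΣP(Feb 2011)Q(Jan 2011) = 172.52×40 + 712.78×7 + 4340.67×8 = 6900.8 + 4989.46 + 34725.36 = 46615.62
ΣP(Jan 2011)Q(Jan 2011) = 189.89×40 + 574.08×7 + 3479.50×8 = 7595.6 + 4018.56 + 27836 = 39450.16
link = 46615.62/39450.16 = 1.181633
Link Feb 2011→Mar 2011:
ΣP(Mar 2011)Q(Feb 2011) = 160.31×37 + 860.05×7 + 5003.53×9 = 5931.47 + 6020.35 + 45031.77 = 56983.59
ΣP(Feb 2011)Q(Feb 2011) = 172.52×37 + 712.78×7 + 4340.67×9 = 6383.24 + 4989.46 + 39066.03 = 50438.73
link = 56983.59/50438.73 = 1.129759
Chained index = 100 × 1.181633 × 1.129759 = 133.4960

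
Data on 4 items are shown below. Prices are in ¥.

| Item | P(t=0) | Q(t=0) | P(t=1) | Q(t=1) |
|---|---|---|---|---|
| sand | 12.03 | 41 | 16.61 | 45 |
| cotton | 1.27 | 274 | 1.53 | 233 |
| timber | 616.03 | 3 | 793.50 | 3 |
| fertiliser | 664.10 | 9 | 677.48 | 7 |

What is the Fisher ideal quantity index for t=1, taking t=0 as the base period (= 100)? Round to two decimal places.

85.26

Laspeyres component (base-period weights):
ΣP(t=0)Q(t=1) = 12.03×45 + 1.27×233 + 616.03×3 + 664.10×7 = 541.35 + 295.91 + 1848.09 + 4648.7 = 7334.05
ΣP(t=0)Q(t=0) = 12.03×41 + 1.27×274 + 616.03×3 + 664.10×9 = 493.23 + 347.98 + 1848.09 + 5976.9 = 8666.2
L = 7334.05 / 8666.2 × 100 = 84.6282
Paasche component (current-period weights):
ΣP(t=1)Q(t=1) = 16.61×45 + 1.53×233 + 793.50×3 + 677.48×7 = 747.45 + 356.49 + 2380.5 + 4742.36 = 8226.8
ΣP(t=1)Q(t=0) = 16.61×41 + 1.53×274 + 793.50×3 + 677.48×9 = 681.01 + 419.22 + 2380.5 + 6097.32 = 9578.05
P = 8226.8 / 9578.05 × 100 = 85.8922
Fisher = √(L × P) = √(84.6282 × 85.8922) = 85.2579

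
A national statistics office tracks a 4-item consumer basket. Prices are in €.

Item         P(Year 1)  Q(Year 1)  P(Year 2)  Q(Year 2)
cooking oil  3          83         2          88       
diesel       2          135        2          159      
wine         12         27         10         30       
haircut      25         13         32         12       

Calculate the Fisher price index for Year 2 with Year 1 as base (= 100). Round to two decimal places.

Laspeyres component (base-period weights):
ΣP(Year 2)Q(Year 1) = 2×83 + 2×135 + 10×27 + 32×13 = 166 + 270 + 270 + 416 = 1122
ΣP(Year 1)Q(Year 1) = 3×83 + 2×135 + 12×27 + 25×13 = 249 + 270 + 324 + 325 = 1168
L = 1122 / 1168 × 100 = 96.0616
Paasche component (current-period weights):
ΣP(Year 2)Q(Year 2) = 2×88 + 2×159 + 10×30 + 32×12 = 176 + 318 + 300 + 384 = 1178
ΣP(Year 1)Q(Year 2) = 3×88 + 2×159 + 12×30 + 25×12 = 264 + 318 + 360 + 300 = 1242
P = 1178 / 1242 × 100 = 94.8470
Fisher = √(L × P) = √(96.0616 × 94.8470) = 95.4524

95.45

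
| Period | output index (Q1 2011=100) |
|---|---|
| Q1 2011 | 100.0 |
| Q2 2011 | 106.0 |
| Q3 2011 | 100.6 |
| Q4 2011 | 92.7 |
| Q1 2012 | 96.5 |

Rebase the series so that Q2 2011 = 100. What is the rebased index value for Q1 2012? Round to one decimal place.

Rebased(Q1 2012) = 96.5 / 106.0 × 100 = 91.0377

91.0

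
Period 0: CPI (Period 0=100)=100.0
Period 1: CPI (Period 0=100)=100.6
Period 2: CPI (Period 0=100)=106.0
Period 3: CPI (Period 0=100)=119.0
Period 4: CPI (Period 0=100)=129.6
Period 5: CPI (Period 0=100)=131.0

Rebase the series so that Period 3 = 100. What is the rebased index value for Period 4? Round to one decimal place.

108.9

Rebased(Period 4) = 129.6 / 119.0 × 100 = 108.9076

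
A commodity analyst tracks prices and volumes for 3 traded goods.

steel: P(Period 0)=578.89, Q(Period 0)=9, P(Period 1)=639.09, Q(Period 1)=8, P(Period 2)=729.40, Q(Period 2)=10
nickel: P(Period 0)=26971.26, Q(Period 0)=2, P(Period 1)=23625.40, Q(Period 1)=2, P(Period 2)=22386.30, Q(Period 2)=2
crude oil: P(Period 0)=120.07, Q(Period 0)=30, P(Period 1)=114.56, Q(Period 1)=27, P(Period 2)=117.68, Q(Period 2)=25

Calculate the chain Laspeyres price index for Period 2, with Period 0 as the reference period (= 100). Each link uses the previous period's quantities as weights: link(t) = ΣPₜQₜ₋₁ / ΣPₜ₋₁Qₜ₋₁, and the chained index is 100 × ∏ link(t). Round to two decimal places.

87.23

Link Period 0→Period 1:
ΣP(Period 1)Q(Period 0) = 639.09×9 + 23625.40×2 + 114.56×30 = 5751.81 + 47250.8 + 3436.8 = 56439.41
ΣP(Period 0)Q(Period 0) = 578.89×9 + 26971.26×2 + 120.07×30 = 5210.01 + 53942.52 + 3602.1 = 62754.63
link = 56439.41/62754.63 = 0.899366
Link Period 1→Period 2:
ΣP(Period 2)Q(Period 1) = 729.40×8 + 22386.30×2 + 117.68×27 = 5835.2 + 44772.6 + 3177.36 = 53785.16
ΣP(Period 1)Q(Period 1) = 639.09×8 + 23625.40×2 + 114.56×27 = 5112.72 + 47250.8 + 3093.12 = 55456.64
link = 53785.16/55456.64 = 0.969860
Chained index = 100 × 0.899366 × 0.969860 = 87.2259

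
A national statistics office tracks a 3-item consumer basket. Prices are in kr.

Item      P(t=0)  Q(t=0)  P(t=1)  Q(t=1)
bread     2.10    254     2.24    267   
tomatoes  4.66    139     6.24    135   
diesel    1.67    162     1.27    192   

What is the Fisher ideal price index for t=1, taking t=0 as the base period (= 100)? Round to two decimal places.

112.31

Laspeyres component (base-period weights):
ΣP(t=1)Q(t=0) = 2.24×254 + 6.24×139 + 1.27×162 = 568.96 + 867.36 + 205.74 = 1642.06
ΣP(t=0)Q(t=0) = 2.10×254 + 4.66×139 + 1.67×162 = 533.4 + 647.74 + 270.54 = 1451.68
L = 1642.06 / 1451.68 × 100 = 113.1145
Paasche component (current-period weights):
ΣP(t=1)Q(t=1) = 2.24×267 + 6.24×135 + 1.27×192 = 598.08 + 842.4 + 243.84 = 1684.32
ΣP(t=0)Q(t=1) = 2.10×267 + 4.66×135 + 1.67×192 = 560.7 + 629.1 + 320.64 = 1510.44
P = 1684.32 / 1510.44 × 100 = 111.5119
Fisher = √(L × P) = √(113.1145 × 111.5119) = 112.3103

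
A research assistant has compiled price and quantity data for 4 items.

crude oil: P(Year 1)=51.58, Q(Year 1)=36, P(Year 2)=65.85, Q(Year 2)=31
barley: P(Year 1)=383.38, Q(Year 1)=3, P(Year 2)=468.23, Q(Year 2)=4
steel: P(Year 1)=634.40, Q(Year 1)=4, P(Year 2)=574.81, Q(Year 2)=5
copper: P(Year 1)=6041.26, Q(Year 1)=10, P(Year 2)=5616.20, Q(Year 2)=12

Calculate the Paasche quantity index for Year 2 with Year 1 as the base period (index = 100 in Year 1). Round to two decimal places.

Paasche quantity index uses current-period prices as weights.
ΣP(Year 2)·Q(Year 2) = 65.85×31 + 468.23×4 + 574.81×5 + 5616.20×12 = 2041.35 + 1872.92 + 2874.05 + 67394.4 = 74182.72
ΣP(Year 2)·Q(Year 1) = 65.85×36 + 468.23×3 + 574.81×4 + 5616.20×10 = 2370.6 + 1404.69 + 2299.24 + 56162 = 62236.53
Index = 74182.72 / 62236.53 × 100 = 119.1948

119.19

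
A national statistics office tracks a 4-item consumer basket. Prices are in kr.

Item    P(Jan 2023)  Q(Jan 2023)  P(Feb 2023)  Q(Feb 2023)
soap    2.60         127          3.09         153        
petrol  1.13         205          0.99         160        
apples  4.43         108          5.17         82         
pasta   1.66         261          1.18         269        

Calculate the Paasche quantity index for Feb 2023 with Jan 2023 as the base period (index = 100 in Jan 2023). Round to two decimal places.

93.90

Paasche quantity index uses current-period prices as weights.
ΣP(Feb 2023)·Q(Feb 2023) = 3.09×153 + 0.99×160 + 5.17×82 + 1.18×269 = 472.77 + 158.4 + 423.94 + 317.42 = 1372.53
ΣP(Feb 2023)·Q(Jan 2023) = 3.09×127 + 0.99×205 + 5.17×108 + 1.18×261 = 392.43 + 202.95 + 558.36 + 307.98 = 1461.72
Index = 1372.53 / 1461.72 × 100 = 93.8983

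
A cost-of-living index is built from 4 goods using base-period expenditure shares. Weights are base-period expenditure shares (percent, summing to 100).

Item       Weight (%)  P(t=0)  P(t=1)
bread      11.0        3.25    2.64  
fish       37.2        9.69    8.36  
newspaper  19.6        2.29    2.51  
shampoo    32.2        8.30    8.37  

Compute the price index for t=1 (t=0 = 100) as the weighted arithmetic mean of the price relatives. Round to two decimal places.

bread: 11.0 × (2.64/3.25) = 11.0 × 0.812308 = 8.9354
fish: 37.2 × (8.36/9.69) = 37.2 × 0.862745 = 32.0941
newspaper: 19.6 × (2.51/2.29) = 19.6 × 1.096070 = 21.4830
shampoo: 32.2 × (8.37/8.30) = 32.2 × 1.008434 = 32.4716
Index = Σ wᵢ·(p₁ᵢ/p₀ᵢ) = 8.9354 + 32.0941 + 21.4830 + 32.4716 = 94.9840

94.98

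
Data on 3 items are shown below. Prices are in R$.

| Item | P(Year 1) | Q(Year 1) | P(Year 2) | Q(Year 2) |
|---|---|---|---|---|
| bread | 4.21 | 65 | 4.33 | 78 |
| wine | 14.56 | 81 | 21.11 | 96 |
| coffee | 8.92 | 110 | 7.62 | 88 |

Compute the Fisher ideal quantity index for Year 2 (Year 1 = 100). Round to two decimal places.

Laspeyres component (base-period weights):
ΣP(Year 1)Q(Year 2) = 4.21×78 + 14.56×96 + 8.92×88 = 328.38 + 1397.76 + 784.96 = 2511.1
ΣP(Year 1)Q(Year 1) = 4.21×65 + 14.56×81 + 8.92×110 = 273.65 + 1179.36 + 981.2 = 2434.21
L = 2511.1 / 2434.21 × 100 = 103.1587
Paasche component (current-period weights):
ΣP(Year 2)Q(Year 2) = 4.33×78 + 21.11×96 + 7.62×88 = 337.74 + 2026.56 + 670.56 = 3034.86
ΣP(Year 2)Q(Year 1) = 4.33×65 + 21.11×81 + 7.62×110 = 281.45 + 1709.91 + 838.2 = 2829.56
P = 3034.86 / 2829.56 × 100 = 107.2555
Fisher = √(L × P) = √(103.1587 × 107.2555) = 105.1872

105.19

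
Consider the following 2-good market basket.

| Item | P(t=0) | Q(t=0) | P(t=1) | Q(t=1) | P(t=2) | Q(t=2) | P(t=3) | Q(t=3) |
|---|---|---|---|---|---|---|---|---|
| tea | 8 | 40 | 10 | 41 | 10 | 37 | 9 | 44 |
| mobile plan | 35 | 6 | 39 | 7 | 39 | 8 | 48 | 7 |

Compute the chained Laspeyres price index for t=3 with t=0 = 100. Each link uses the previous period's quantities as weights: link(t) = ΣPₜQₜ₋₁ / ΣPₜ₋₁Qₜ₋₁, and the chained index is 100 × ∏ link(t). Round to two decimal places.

Link t=0→t=1:
ΣP(t=1)Q(t=0) = 10×40 + 39×6 = 400 + 234 = 634
ΣP(t=0)Q(t=0) = 8×40 + 35×6 = 320 + 210 = 530
link = 634/530 = 1.196226
Link t=1→t=2:
ΣP(t=2)Q(t=1) = 10×41 + 39×7 = 410 + 273 = 683
ΣP(t=1)Q(t=1) = 10×41 + 39×7 = 410 + 273 = 683
link = 683/683 = 1.000000
Link t=2→t=3:
ΣP(t=3)Q(t=2) = 9×37 + 48×8 = 333 + 384 = 717
ΣP(t=2)Q(t=2) = 10×37 + 39×8 = 370 + 312 = 682
link = 717/682 = 1.051320
Chained index = 100 × 1.196226 × 1.000000 × 1.051320 = 125.7616

125.76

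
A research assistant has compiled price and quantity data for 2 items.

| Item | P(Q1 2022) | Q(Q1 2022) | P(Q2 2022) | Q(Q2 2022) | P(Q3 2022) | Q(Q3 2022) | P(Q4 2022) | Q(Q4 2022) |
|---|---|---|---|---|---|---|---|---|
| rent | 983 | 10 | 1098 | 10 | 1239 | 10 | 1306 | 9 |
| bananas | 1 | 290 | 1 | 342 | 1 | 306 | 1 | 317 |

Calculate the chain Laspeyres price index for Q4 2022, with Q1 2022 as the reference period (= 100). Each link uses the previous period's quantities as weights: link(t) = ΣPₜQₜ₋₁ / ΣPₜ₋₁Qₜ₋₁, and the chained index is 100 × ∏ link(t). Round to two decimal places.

Link Q1 2022→Q2 2022:
ΣP(Q2 2022)Q(Q1 2022) = 1098×10 + 1×290 = 10980 + 290 = 11270
ΣP(Q1 2022)Q(Q1 2022) = 983×10 + 1×290 = 9830 + 290 = 10120
link = 11270/10120 = 1.113636
Link Q2 2022→Q3 2022:
ΣP(Q3 2022)Q(Q2 2022) = 1239×10 + 1×342 = 12390 + 342 = 12732
ΣP(Q2 2022)Q(Q2 2022) = 1098×10 + 1×342 = 10980 + 342 = 11322
link = 12732/11322 = 1.124536
Link Q3 2022→Q4 2022:
ΣP(Q4 2022)Q(Q3 2022) = 1306×10 + 1×306 = 13060 + 306 = 13366
ΣP(Q3 2022)Q(Q3 2022) = 1239×10 + 1×306 = 12390 + 306 = 12696
link = 13366/12696 = 1.052773
Chained index = 100 × 1.113636 × 1.124536 × 1.052773 = 131.8413

131.84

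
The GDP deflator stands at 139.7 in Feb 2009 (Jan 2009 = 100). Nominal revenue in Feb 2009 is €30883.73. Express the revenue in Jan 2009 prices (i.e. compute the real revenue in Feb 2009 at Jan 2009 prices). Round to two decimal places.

Real = Nominal ÷ (Index/100) = 30883.73 ÷ (139.7/100)
     = 30883.73 ÷ 1.397 = 22107.1797

22107.18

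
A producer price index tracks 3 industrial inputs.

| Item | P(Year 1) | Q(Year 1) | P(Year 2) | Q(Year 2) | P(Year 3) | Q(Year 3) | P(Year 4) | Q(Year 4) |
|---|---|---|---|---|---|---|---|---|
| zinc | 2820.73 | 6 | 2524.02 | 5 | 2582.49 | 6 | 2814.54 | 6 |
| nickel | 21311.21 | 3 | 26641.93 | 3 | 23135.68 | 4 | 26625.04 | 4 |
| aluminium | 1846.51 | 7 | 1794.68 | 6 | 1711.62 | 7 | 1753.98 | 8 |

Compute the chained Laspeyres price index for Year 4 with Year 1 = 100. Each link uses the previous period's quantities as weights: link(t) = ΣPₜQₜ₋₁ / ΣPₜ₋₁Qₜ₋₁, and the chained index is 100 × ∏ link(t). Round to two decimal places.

116.26

Link Year 1→Year 2:
ΣP(Year 2)Q(Year 1) = 2524.02×6 + 26641.93×3 + 1794.68×7 = 15144.12 + 79925.79 + 12562.76 = 107632.67
ΣP(Year 1)Q(Year 1) = 2820.73×6 + 21311.21×3 + 1846.51×7 = 16924.38 + 63933.63 + 12925.57 = 93783.58
link = 107632.67/93783.58 = 1.147671
Link Year 2→Year 3:
ΣP(Year 3)Q(Year 2) = 2582.49×5 + 23135.68×3 + 1711.62×6 = 12912.45 + 69407.04 + 10269.72 = 92589.21
ΣP(Year 2)Q(Year 2) = 2524.02×5 + 26641.93×3 + 1794.68×6 = 12620.1 + 79925.79 + 10768.08 = 103313.97
link = 92589.21/103313.97 = 0.896193
Link Year 3→Year 4:
ΣP(Year 4)Q(Year 3) = 2814.54×6 + 26625.04×4 + 1753.98×7 = 16887.24 + 106500.16 + 12277.86 = 135665.26
ΣP(Year 3)Q(Year 3) = 2582.49×6 + 23135.68×4 + 1711.62×7 = 15494.94 + 92542.72 + 11981.34 = 120019
link = 135665.26/120019 = 1.130365
Chained index = 100 × 1.147671 × 0.896193 × 1.130365 = 116.2619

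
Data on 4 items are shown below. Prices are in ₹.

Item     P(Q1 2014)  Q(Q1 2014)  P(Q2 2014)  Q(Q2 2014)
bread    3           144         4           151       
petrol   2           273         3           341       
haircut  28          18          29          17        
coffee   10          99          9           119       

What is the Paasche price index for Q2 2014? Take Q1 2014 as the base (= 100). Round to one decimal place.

113.9

Paasche price index uses current-period quantities as weights.
ΣP(Q2 2014)·Q(Q2 2014) = 4×151 + 3×341 + 29×17 + 9×119 = 604 + 1023 + 493 + 1071 = 3191
ΣP(Q1 2014)·Q(Q2 2014) = 3×151 + 2×341 + 28×17 + 10×119 = 453 + 682 + 476 + 1190 = 2801
Index = 3191 / 2801 × 100 = 113.9236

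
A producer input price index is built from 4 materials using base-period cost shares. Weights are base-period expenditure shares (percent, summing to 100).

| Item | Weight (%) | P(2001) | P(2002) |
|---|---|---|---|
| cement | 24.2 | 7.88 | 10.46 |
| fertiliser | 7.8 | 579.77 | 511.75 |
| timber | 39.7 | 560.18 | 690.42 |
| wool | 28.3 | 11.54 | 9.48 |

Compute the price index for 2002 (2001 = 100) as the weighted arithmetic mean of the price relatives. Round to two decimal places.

cement: 24.2 × (10.46/7.88) = 24.2 × 1.327411 = 32.1234
fertiliser: 7.8 × (511.75/579.77) = 7.8 × 0.882678 = 6.8849
timber: 39.7 × (690.42/560.18) = 39.7 × 1.232497 = 48.9301
wool: 28.3 × (9.48/11.54) = 28.3 × 0.821490 = 23.2482
Index = Σ wᵢ·(p₁ᵢ/p₀ᵢ) = 32.1234 + 6.8849 + 48.9301 + 23.2482 = 111.1865

111.19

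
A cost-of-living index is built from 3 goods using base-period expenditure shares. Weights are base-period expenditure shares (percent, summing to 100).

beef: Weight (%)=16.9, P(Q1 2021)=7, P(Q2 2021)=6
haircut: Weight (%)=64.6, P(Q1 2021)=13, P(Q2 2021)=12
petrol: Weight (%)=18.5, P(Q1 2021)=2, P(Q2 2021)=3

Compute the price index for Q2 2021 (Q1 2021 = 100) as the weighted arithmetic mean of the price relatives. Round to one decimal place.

beef: 16.9 × (6/7) = 16.9 × 0.857143 = 14.4857
haircut: 64.6 × (12/13) = 64.6 × 0.923077 = 59.6308
petrol: 18.5 × (3/2) = 18.5 × 1.500000 = 27.7500
Index = Σ wᵢ·(p₁ᵢ/p₀ᵢ) = 14.4857 + 59.6308 + 27.7500 = 101.8665

101.9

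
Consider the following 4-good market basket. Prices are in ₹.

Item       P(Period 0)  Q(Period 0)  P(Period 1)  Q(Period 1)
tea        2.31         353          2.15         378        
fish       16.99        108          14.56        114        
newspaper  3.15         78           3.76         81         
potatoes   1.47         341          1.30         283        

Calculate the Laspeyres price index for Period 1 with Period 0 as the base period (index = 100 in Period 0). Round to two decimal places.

Laspeyres price index uses base-period quantities as weights.
ΣP(Period 1)·Q(Period 0) = 2.15×353 + 14.56×108 + 3.76×78 + 1.30×341 = 758.95 + 1572.48 + 293.28 + 443.3 = 3068.01
ΣP(Period 0)·Q(Period 0) = 2.31×353 + 16.99×108 + 3.15×78 + 1.47×341 = 815.43 + 1834.92 + 245.7 + 501.27 = 3397.32
Index = 3068.01 / 3397.32 × 100 = 90.3068

90.31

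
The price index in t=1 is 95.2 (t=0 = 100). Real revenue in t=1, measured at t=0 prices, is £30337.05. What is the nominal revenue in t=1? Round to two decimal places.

28880.87

Nominal = Real × (Index/100) = 30337.05 × (95.2/100)
        = 30337.05 × 0.952 = 28880.8716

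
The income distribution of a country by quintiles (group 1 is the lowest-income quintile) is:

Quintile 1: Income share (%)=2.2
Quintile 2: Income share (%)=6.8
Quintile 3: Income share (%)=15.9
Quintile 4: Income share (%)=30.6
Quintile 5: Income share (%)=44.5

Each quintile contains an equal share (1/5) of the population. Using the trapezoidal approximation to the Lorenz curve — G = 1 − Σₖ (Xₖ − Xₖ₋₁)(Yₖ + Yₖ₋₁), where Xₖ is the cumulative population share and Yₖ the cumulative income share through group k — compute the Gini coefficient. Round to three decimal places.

0.434

Cumulative income shares Yₖ: 0.0220, 0.0900, 0.2490, 0.5550, 1.0000
Σ (Xₖ−Xₖ₋₁)(Yₖ+Yₖ₋₁) = (1/5)(0.0220+0.0000) + (1/5)(0.0900+0.0220) + (1/5)(0.2490+0.0900) + (1/5)(0.5550+0.2490) + (1/5)(1.0000+0.5550)
  = 0.0044 + 0.0224 + 0.0678 + 0.1608 + 0.3110 = 0.5664
G = 1 − 0.5664 = 0.4336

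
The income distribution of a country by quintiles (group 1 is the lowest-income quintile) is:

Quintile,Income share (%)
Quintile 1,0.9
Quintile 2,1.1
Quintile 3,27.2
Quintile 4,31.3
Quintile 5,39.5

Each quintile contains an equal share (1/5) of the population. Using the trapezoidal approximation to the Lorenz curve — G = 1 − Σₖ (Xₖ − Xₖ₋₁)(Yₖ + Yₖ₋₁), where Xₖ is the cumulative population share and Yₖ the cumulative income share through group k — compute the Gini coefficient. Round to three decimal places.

0.430

Cumulative income shares Yₖ: 0.0090, 0.0200, 0.2920, 0.6050, 1.0000
Σ (Xₖ−Xₖ₋₁)(Yₖ+Yₖ₋₁) = (1/5)(0.0090+0.0000) + (1/5)(0.0200+0.0090) + (1/5)(0.2920+0.0200) + (1/5)(0.6050+0.2920) + (1/5)(1.0000+0.6050)
  = 0.0018 + 0.0058 + 0.0624 + 0.1794 + 0.3210 = 0.5704
G = 1 − 0.5704 = 0.4296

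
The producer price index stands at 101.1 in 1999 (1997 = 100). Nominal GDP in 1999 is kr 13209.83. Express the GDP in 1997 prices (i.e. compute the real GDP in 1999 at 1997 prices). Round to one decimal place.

13066.1

Real = Nominal ÷ (Index/100) = 13209.83 ÷ (101.1/100)
     = 13209.83 ÷ 1.011 = 13066.1029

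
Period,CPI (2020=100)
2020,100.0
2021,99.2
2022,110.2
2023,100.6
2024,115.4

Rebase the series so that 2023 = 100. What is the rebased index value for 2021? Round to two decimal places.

Rebased(2021) = 99.2 / 100.6 × 100 = 98.6083

98.61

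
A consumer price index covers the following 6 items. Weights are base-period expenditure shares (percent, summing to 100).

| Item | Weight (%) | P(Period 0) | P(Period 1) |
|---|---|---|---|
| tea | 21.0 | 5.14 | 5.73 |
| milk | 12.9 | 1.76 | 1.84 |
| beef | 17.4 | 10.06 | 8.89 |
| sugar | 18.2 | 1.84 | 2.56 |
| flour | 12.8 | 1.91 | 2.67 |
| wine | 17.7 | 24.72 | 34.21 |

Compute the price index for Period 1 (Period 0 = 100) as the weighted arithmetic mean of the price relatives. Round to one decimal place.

tea: 21.0 × (5.73/5.14) = 21.0 × 1.114786 = 23.4105
milk: 12.9 × (1.84/1.76) = 12.9 × 1.045455 = 13.4864
beef: 17.4 × (8.89/10.06) = 17.4 × 0.883698 = 15.3763
sugar: 18.2 × (2.56/1.84) = 18.2 × 1.391304 = 25.3217
flour: 12.8 × (2.67/1.91) = 12.8 × 1.397906 = 17.8932
wine: 17.7 × (34.21/24.72) = 17.7 × 1.383900 = 24.4950
Index = Σ wᵢ·(p₁ᵢ/p₀ᵢ) = 23.4105 + 13.4864 + 15.3763 + 25.3217 + 17.8932 + 24.4950 = 119.9832

120.0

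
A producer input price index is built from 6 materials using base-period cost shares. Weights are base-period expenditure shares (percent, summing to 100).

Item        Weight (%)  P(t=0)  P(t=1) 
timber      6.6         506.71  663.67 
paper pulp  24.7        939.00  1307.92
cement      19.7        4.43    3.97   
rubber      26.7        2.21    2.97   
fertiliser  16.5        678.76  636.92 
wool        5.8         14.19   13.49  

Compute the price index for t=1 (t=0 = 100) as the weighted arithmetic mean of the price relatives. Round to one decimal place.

117.6

timber: 6.6 × (663.67/506.71) = 6.6 × 1.309763 = 8.6444
paper pulp: 24.7 × (1307.92/939.00) = 24.7 × 1.392886 = 34.4043
cement: 19.7 × (3.97/4.43) = 19.7 × 0.896163 = 17.6544
rubber: 26.7 × (2.97/2.21) = 26.7 × 1.343891 = 35.8819
fertiliser: 16.5 × (636.92/678.76) = 16.5 × 0.938358 = 15.4829
wool: 5.8 × (13.49/14.19) = 5.8 × 0.950669 = 5.5139
Index = Σ wᵢ·(p₁ᵢ/p₀ᵢ) = 8.6444 + 34.4043 + 17.6544 + 35.8819 + 15.4829 + 5.5139 = 117.5818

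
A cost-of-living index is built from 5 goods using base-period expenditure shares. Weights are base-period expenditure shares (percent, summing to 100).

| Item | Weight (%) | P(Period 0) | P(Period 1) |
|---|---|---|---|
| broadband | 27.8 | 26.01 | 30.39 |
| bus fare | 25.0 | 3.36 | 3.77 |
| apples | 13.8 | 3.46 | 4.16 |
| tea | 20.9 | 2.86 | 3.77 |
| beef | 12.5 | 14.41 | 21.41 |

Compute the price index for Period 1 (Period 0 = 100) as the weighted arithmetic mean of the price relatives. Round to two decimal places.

123.25

broadband: 27.8 × (30.39/26.01) = 27.8 × 1.168397 = 32.4814
bus fare: 25.0 × (3.77/3.36) = 25.0 × 1.122024 = 28.0506
apples: 13.8 × (4.16/3.46) = 13.8 × 1.202312 = 16.5919
tea: 20.9 × (3.77/2.86) = 20.9 × 1.318182 = 27.5500
beef: 12.5 × (21.41/14.41) = 12.5 × 1.485774 = 18.5722
Index = Σ wᵢ·(p₁ᵢ/p₀ᵢ) = 32.4814 + 28.0506 + 16.5919 + 27.5500 + 18.5722 = 123.2461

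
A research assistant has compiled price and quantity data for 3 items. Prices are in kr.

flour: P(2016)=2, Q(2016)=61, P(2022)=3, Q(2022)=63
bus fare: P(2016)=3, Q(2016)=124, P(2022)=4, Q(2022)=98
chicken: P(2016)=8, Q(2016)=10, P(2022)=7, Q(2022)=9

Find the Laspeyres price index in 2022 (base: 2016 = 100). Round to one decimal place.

130.5

Laspeyres price index uses base-period quantities as weights.
ΣP(2022)·Q(2016) = 3×61 + 4×124 + 7×10 = 183 + 496 + 70 = 749
ΣP(2016)·Q(2016) = 2×61 + 3×124 + 8×10 = 122 + 372 + 80 = 574
Index = 749 / 574 × 100 = 130.4878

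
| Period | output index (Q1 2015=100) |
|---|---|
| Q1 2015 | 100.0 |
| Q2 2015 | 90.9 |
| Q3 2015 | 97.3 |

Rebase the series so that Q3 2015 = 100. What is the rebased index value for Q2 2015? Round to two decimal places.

93.42

Rebased(Q2 2015) = 90.9 / 97.3 × 100 = 93.4224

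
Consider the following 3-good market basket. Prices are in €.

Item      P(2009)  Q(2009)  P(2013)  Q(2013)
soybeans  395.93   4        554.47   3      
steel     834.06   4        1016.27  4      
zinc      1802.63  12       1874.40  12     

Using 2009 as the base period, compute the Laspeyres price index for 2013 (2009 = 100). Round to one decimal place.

Laspeyres price index uses base-period quantities as weights.
ΣP(2013)·Q(2009) = 554.47×4 + 1016.27×4 + 1874.40×12 = 2217.88 + 4065.08 + 22492.8 = 28775.76
ΣP(2009)·Q(2009) = 395.93×4 + 834.06×4 + 1802.63×12 = 1583.72 + 3336.24 + 21631.56 = 26551.52
Index = 28775.76 / 26551.52 × 100 = 108.3771

108.4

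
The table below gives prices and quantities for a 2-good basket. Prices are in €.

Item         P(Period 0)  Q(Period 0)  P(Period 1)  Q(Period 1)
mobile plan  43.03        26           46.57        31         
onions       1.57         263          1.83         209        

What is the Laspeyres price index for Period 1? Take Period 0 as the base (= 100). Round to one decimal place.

Laspeyres price index uses base-period quantities as weights.
ΣP(Period 1)·Q(Period 0) = 46.57×26 + 1.83×263 = 1210.82 + 481.29 = 1692.11
ΣP(Period 0)·Q(Period 0) = 43.03×26 + 1.57×263 = 1118.78 + 412.91 = 1531.69
Index = 1692.11 / 1531.69 × 100 = 110.4734

110.5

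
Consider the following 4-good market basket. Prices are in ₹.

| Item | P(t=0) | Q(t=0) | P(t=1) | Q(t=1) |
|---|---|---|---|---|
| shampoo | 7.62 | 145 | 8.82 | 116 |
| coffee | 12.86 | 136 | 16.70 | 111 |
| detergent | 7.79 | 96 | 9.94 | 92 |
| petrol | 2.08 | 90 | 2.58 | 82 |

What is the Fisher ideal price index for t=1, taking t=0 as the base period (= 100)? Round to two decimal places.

125.08

Laspeyres component (base-period weights):
ΣP(t=1)Q(t=0) = 8.82×145 + 16.70×136 + 9.94×96 + 2.58×90 = 1278.9 + 2271.2 + 954.24 + 232.2 = 4736.54
ΣP(t=0)Q(t=0) = 7.62×145 + 12.86×136 + 7.79×96 + 2.08×90 = 1104.9 + 1748.96 + 747.84 + 187.2 = 3788.9
L = 4736.54 / 3788.9 × 100 = 125.0110
Paasche component (current-period weights):
ΣP(t=1)Q(t=1) = 8.82×116 + 16.70×111 + 9.94×92 + 2.58×82 = 1023.12 + 1853.7 + 914.48 + 211.56 = 4002.86
ΣP(t=0)Q(t=1) = 7.62×116 + 12.86×111 + 7.79×92 + 2.08×82 = 883.92 + 1427.46 + 716.68 + 170.56 = 3198.62
P = 4002.86 / 3198.62 × 100 = 125.1433
Fisher = √(L × P) = √(125.0110 × 125.1433) = 125.0771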